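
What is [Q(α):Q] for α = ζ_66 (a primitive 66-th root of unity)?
[Q(α):Q] = 20

The minimal polynomial of ζ_66 over Q is the 66-th cyclotomic polynomial Φ_66(x), which is irreducible over Q and has degree φ(66) = 20. Hence [Q(α):Q] = φ(66) = 20.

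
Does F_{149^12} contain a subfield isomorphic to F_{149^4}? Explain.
Yes: F_{149^4} is a subfield of F_{149^12}

F_{p^m} embeds in F_{p^n} iff m | n (since F_{p^n} is the splitting field of x^(p^n) - x, and F_{p^m} ⊂ F_{p^n} forces p^n to be a power of p^m, i.e. m | n; conversely if m | n then every root of x^(p^m) - x is a root of x^(p^n) - x). Here 4 | 12 (since 12 = 3·4), so F_{149^4} is a subfield of F_{149^12}, and [F_{149^12} : F_{149^4}] = 12/4 = 3.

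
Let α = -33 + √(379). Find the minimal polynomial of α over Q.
m_α(x) = x^2 + 66x + 710

From α + 33 = √(379), squaring gives (α + 33)^2 = 379, i.e. α^2 + 66α + 1089 = 379, so α^2 + 66α + 710 = 0. The discriminant of x^2 + 66x + 710 is (66)^2 - 4·(710) = 4356 - 2840 = 1516, and 4·(379) is not a perfect square in Q since 379 is squarefree and ≠ 1. Hence x^2 + 66x + 710 is irreducible over Q and is the minimal polynomial of α.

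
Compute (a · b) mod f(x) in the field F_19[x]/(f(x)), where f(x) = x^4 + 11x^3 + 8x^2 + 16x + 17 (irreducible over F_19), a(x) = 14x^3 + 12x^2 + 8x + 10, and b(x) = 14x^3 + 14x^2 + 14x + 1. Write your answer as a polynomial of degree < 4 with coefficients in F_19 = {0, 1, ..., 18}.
a · b ≡ 6x^3 + 11x^2 + 3x + 10 (mod f(x))

Multiply in F_19[x]: a(x)·b(x) = (14x^3 + 12x^2 + 8x + 10)·(14x^3 + 14x^2 + 14x + 1) = 6x^6 + 3x^5 + x^4 + 16x^3 + 17x^2 + 15x + 10. This has degree ≥ 4, so divide by f(x) over F_19: 6x^6 + 3x^5 + x^4 + 16x^3 + 17x^2 + 15x + 10 = (6x^2 + 13x)·(x^4 + 11x^3 + 8x^2 + 16x + 17) + (6x^3 + 11x^2 + 3x + 10). Hence a·b ≡ 6x^3 + 11x^2 + 3x + 10 (mod f). (F_19[x]/(f) is a field with 19^4 = 130321 elements since f is irreducible of degree 4.)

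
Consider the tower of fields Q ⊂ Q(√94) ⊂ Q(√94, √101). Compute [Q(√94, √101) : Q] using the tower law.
[Q(√94, √101) : Q] = 4

[Q(√94):Q] = 2 (min poly x^2 - 94, irreducible since 94 is squarefree > 1). For the top step, suppose √101 ∈ Q(√94), say √101 = c + d√94 with c, d ∈ Q. Squaring: 101 = c^2 + 94d^2 + 2cd√94. Since √94 ∉ Q this forces 2cd = 0. If d = 0 then √101 = c ∈ Q, contradicting 101 squarefree > 1. If c = 0 then 101 = 94d^2, so 94·101 = (94d)^2 is a perfect square in Q — but 94·101 = 9494 is not a perfect square (since 94 and 101 are distinct squarefree integers). Contradiction. Hence √101 ∉ Q(√94), so x^2 - 101 stays irreducible over Q(√94) and [Q(√94, √101) : Q(√94)] = 2. By the tower law, [Q(√94, √101) : Q] = 2 · 2 = 4.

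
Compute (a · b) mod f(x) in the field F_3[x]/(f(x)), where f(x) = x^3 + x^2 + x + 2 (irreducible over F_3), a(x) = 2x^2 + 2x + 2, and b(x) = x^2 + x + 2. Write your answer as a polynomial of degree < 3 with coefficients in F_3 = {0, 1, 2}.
a · b ≡ x^2 (mod f(x))

Multiply in F_3[x]: a(x)·b(x) = (2x^2 + 2x + 2)·(x^2 + x + 2) = 2x^4 + x^3 + 2x^2 + 1. This has degree ≥ 3, so divide by f(x) over F_3: 2x^4 + x^3 + 2x^2 + 1 = (2x + 2)·(x^3 + x^2 + x + 2) + (x^2). Hence a·b ≡ x^2 (mod f). (F_3[x]/(f) is a field with 3^3 = 27 elements since f is irreducible of degree 3.)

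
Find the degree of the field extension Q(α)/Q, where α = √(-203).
[Q(α):Q] = 2

[Q(α):Q] equals the degree of the minimal polynomial of α. Here α^2 = -203 and x^2 + 203 is irreducible (d = -203 is squarefree, ≠ 1, hence not a square), so deg(m_α) = 2. Thus [Q(α):Q] = 2.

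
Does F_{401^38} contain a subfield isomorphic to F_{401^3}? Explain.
No: F_{401^3} is not a subfield of F_{401^38}

F_{p^m} embeds in F_{p^n} iff m | n. Here 3 ∤ 38 (since 38 = 12·3 + 2 with remainder 2 ≠ 0), so F_{401^3} is not a subfield of F_{401^38}. Equivalently: if it were, the tower law would give 3 = [F_{401^3}:F_401] dividing [F_{401^38}:F_401] = 38, contradiction.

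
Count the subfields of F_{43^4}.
F_{43^4} has 3 subfields

The subfields of F_{p^n} are exactly the fields F_{p^d} for d | n (each is the fixed field of the unique index-d subgroup of Gal(F_{p^n}/F_p) ≅ Z/nZ). The divisors of n = 4 are {1, 2, 4}, giving 3 subfields: F_{43^1}, F_{43^2}, F_{43^4}.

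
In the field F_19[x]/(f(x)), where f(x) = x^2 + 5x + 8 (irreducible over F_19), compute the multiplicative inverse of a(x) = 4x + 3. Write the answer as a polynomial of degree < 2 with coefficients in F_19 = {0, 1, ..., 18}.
a(x)^(-1) ≡ 15x + 2 (mod f(x))

Since f is irreducible over F_19, F_19[x]/(f) is a field and a(x) ≠ 0 has an inverse. Apply the extended Euclidean algorithm to f(x) and a(x) in F_19[x]: f(x) = (5x + 7)·a(x) + (6). The last nonzero remainder is the constant 6 = gcd(f, a) in F_19. Back-substituting through the division chain expresses 6 = s(x)·a(x) + t(x)·f(x) with s(x) ≡ 14x + 12 (mod f), so (14x + 12)·a(x) ≡ 6 (mod f). Multiplying by 6^(-1) ≡ 16 in F_19 gives a(x)^(-1) ≡ 16·(14x + 12) ≡ 15x + 2 (mod f). Check: (4x + 3)·(15x + 2) = 3x^2 + 15x + 6 ≡ 1 (mod x^2 + 5x + 8).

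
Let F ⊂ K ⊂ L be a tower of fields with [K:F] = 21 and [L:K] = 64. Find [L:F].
[L:F] = 1344

The tower law says that for any tower of field extensions F ⊂ K ⊂ L with finite degrees, [L:F] = [L:K] · [K:F]. Here this gives [L:F] = 64 · 21 = 1344.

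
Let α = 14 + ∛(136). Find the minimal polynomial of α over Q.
m_α(x) = x^3 - 42x^2 + 588x - 2880

Set β = α - 14 = ∛(136), so β^3 = 136. Then (α - 14)^3 - 136 = 0, i.e. α is a root of g(x) = (x - 14)^3 - 136 = x^3 - 42x^2 + 588x - 2880. Since g(x) = h(x - 14) where h(x) = x^3 - 136, and h is irreducible over Q (because 136 is not a perfect cube, so h has no rational root, and a monic cubic with no rational root is irreducible), g is also irreducible (irreducibility is preserved under the substitution x → x - 14). Hence m_α(x) = x^3 - 42x^2 + 588x - 2880.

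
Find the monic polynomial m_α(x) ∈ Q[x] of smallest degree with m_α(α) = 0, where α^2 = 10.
m_α(x) = x^2 - 10

α satisfies α^2 - 10 = 0, so x^2 - 10 annihilates α. Since d = 10 is squarefree and ≠ 1, it is not a perfect square in Q, so x^2 - 10 has no rational root and is therefore irreducible over Q (a degree-2 polynomial over a field is irreducible iff it has no root). Hence m_α(x) = x^2 - 10.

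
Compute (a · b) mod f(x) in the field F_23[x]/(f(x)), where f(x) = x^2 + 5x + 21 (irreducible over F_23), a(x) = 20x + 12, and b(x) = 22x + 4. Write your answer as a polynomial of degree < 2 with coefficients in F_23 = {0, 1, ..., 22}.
a · b ≡ 7x + 8 (mod f(x))

Multiply in F_23[x]: a(x)·b(x) = (20x + 12)·(22x + 4) = 3x^2 + 22x + 2. This has degree ≥ 2, so divide by f(x) over F_23: 3x^2 + 22x + 2 = (3)·(x^2 + 5x + 21) + (7x + 8). Hence a·b ≡ 7x + 8 (mod f). (F_23[x]/(f) is a field with 23^2 = 529 elements since f is irreducible of degree 2.)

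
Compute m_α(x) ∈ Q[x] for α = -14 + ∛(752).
m_α(x) = x^3 + 42x^2 + 588x + 1992

Set β = α + 14 = ∛(752), so β^3 = 752. Then (α + 14)^3 - 752 = 0, i.e. α is a root of g(x) = (x + 14)^3 - 752 = x^3 + 42x^2 + 588x + 1992. Since g(x) = h(x + 14) where h(x) = x^3 - 752, and h is irreducible over Q (because 752 is not a perfect cube, so h has no rational root, and a monic cubic with no rational root is irreducible), g is also irreducible (irreducibility is preserved under the substitution x → x + 14). Hence m_α(x) = x^3 + 42x^2 + 588x + 1992.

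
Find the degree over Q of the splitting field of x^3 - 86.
[K : Q] = 6

The roots of x^3 - 86 are ∛86, ω∛86, ω^2∛86 where ω = e^(2πi/3) is a primitive cube root of unity, so K = Q(∛86, ω). Now [Q(∛86):Q] = 3 (since 86 is not a perfect cube, x^3 - 86 is irreducible) and [Q(ω):Q] = 2. Both 2 and 3 divide [K:Q], and [K:Q] ≤ 3·2 = 6, so [K:Q] = 6. (Equivalently: Q(∛86) ⊂ R but ω ∉ R, so [K : Q(∛86)] = 2.)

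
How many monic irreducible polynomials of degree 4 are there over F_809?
There are 107086181220 monic irreducible polynomials of degree 4 over F_809

Each element of F_{809^4} that lies in no proper subfield is a root of exactly one monic irreducible of degree 4 over F_809, and each such polynomial has 4 distinct roots in F_{809^4}. By Möbius inversion the count is N_809(4) = (1/4) Σ_{d|4} μ(4/d) · 809^d = (1/4)(μ(4)·809^1 + μ(2)·809^2 + μ(1)·809^4) = 428344724880/4 = 107086181220.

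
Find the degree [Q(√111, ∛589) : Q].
[Q(√111, ∛589) : Q] = 6

Let L = Q(√111, ∛589). Since Q(√111) ⊂ L and [Q(√111):Q] = 2, the tower law gives 2 | [L:Q]. Likewise Q(∛589) ⊂ L with [Q(∛589):Q] = 3 (because 589 is not a perfect cube), so 3 | [L:Q]. As gcd(2,3) = 1, [L:Q] is divisible by 6. Conversely L is generated over Q by √111 and ∛589, so [L:Q] ≤ 2·3 = 6. Therefore [Q(√111, ∛589) : Q] = 6.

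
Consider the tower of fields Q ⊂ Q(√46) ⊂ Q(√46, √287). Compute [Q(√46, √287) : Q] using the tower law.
[Q(√46, √287) : Q] = 4

[Q(√46):Q] = 2 (min poly x^2 - 46, irreducible since 46 is squarefree > 1). For the top step, suppose √287 ∈ Q(√46), say √287 = c + d√46 with c, d ∈ Q. Squaring: 287 = c^2 + 46d^2 + 2cd√46. Since √46 ∉ Q this forces 2cd = 0. If d = 0 then √287 = c ∈ Q, contradicting 287 squarefree > 1. If c = 0 then 287 = 46d^2, so 46·287 = (46d)^2 is a perfect square in Q — but 46·287 = 13202 is not a perfect square (since 46 and 287 are distinct squarefree integers). Contradiction. Hence √287 ∉ Q(√46), so x^2 - 287 stays irreducible over Q(√46) and [Q(√46, √287) : Q(√46)] = 2. By the tower law, [Q(√46, √287) : Q] = 2 · 2 = 4.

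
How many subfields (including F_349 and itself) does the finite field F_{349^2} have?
F_{349^2} has 2 subfields

The subfields of F_{p^n} are exactly the fields F_{p^d} for d | n (each is the fixed field of the unique index-d subgroup of Gal(F_{p^n}/F_p) ≅ Z/nZ). The divisors of n = 2 are {1, 2}, giving 2 subfields: F_{349^1}, F_{349^2}.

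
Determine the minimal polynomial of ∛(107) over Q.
m_α(x) = x^3 - 107

α satisfies α^3 = 107, so x^3 - 107 annihilates α. By the rational root test, a rational root p/q (in lowest terms) of x^3 - 107 would satisfy p^3 = 107 q^3, forcing q = 1 and p^3 = 107; but 107 is not a perfect cube, contradiction. A monic cubic over Q with no rational root is irreducible (any nontrivial factorization would include a linear factor). Hence x^3 - 107 is the minimal polynomial of α, and in particular [Q(α):Q] = 3.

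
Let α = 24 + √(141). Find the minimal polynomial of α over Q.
m_α(x) = x^2 - 48x + 435

From α - 24 = √(141), squaring gives (α - 24)^2 = 141, i.e. α^2 - 48α + 576 = 141, so α^2 - 48α + 435 = 0. The discriminant of x^2 - 48x + 435 is (-48)^2 - 4·(435) = 2304 - 1740 = 564, and 4·(141) is not a perfect square in Q since 141 is squarefree and ≠ 1. Hence x^2 - 48x + 435 is irreducible over Q and is the minimal polynomial of α.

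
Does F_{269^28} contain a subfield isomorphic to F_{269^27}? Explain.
No: F_{269^27} is not a subfield of F_{269^28}

F_{p^m} embeds in F_{p^n} iff m | n. Here 27 ∤ 28 (since 28 = 1·27 + 1 with remainder 1 ≠ 0), so F_{269^27} is not a subfield of F_{269^28}. Equivalently: if it were, the tower law would give 27 = [F_{269^27}:F_269] dividing [F_{269^28}:F_269] = 28, contradiction.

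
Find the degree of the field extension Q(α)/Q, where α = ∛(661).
[Q(α):Q] = 3

The minimal polynomial of α is x^3 - 661, irreducible over Q since 661 is not a perfect cube (so x^3 - 661 has no rational root). Hence [Q(α):Q] = deg(m_α) = 3.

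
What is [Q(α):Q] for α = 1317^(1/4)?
[Q(α):Q] = 4

α is a root of x^4 - 1317. By Eisenstein's criterion at the prime p = 3 (which divides the constant term 1317 but p^2 = 9 does not, since 1317 is squarefree), x^4 - 1317 is irreducible over Q. Hence [Q(α):Q] = 4.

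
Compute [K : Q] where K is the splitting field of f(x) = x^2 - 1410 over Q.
[K : Q] = 2

f(x) = x^2 - 1410 factors as (x - √1410)(x + √1410). The splitting field is K = Q(√1410). Since 1410 is squarefree and > 1, it is not a perfect square, so x^2 - 1410 is irreducible over Q and [Q(√1410) : Q] = 2. Hence [K : Q] = 2.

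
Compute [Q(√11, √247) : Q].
[Q(√11, √247) : Q] = 4

[Q(√11):Q] = 2 (min poly x^2 - 11, irreducible since 11 is squarefree > 1). For the top step, suppose √247 ∈ Q(√11), say √247 = c + d√11 with c, d ∈ Q. Squaring: 247 = c^2 + 11d^2 + 2cd√11. Since √11 ∉ Q this forces 2cd = 0. If d = 0 then √247 = c ∈ Q, contradicting 247 squarefree > 1. If c = 0 then 247 = 11d^2, so 11·247 = (11d)^2 is a perfect square in Q — but 11·247 = 2717 is not a perfect square (since 11 and 247 are distinct squarefree integers). Contradiction. Hence √247 ∉ Q(√11), so x^2 - 247 stays irreducible over Q(√11) and [Q(√11, √247) : Q(√11)] = 2. By the tower law, [Q(√11, √247) : Q] = 2 · 2 = 4.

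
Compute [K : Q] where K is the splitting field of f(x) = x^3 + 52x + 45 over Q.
[K : Q] = 6

By the rational root test, any rational root of the monic integer polynomial f(x) = x^3 + 52x + 45 must be an integer dividing the constant term 45, i.e. one of ±{1, 3, 5, 9, 15, 45}. Evaluating: f(1) = 98, f(-1) = -8, f(3) = 228, f(-3) = -138, f(5) = 430, f(-5) = -340, f(9) = 1242, f(-9) = -1152, f(15) = 4200, f(-15) = -4110, f(45) = 93510, f(-45) = -93420; none is 0, so f has no rational root and is therefore irreducible over Q (a cubic with no linear factor over a field is irreducible). For an irreducible cubic, the Galois group is A_3 or S_3 according as the discriminant disc(f) = -4a^3 - 27b^2 = -4·(52)^3 - 27·(45)^2 = -617107 is or is not a square in Q. Here disc(f) = -617107 is not a perfect square in Q, so the Galois group of f over Q is not contained in A_3 and must be all of S_3. The splitting field has degree |S_3| = 6 over Q, so [K : Q] = 6.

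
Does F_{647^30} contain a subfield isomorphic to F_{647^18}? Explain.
No: F_{647^18} is not a subfield of F_{647^30}

F_{p^m} embeds in F_{p^n} iff m | n. Here 18 ∤ 30 (since 30 = 1·18 + 12 with remainder 12 ≠ 0), so F_{647^18} is not a subfield of F_{647^30}. Equivalently: if it were, the tower law would give 18 = [F_{647^18}:F_647] dividing [F_{647^30}:F_647] = 30, contradiction.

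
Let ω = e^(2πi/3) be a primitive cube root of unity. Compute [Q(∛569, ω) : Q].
[Q(∛569, ω) : Q] = 6

[Q(∛569):Q] = 3 (min poly x^3 - 569, irreducible since 569 is not a perfect cube). [Q(ω):Q] = 2 (min poly x^2 + x + 1). Since Q(∛569) ⊂ R and ω ∉ R, we have ω ∉ Q(∛569), so x^2 + x + 1 remains irreducible over Q(∛569) and [Q(∛569, ω) : Q(∛569)] = 2. By the tower law, [Q(∛569, ω) : Q] = 3 · 2 = 6. (In fact Q(∛569, ω) is the splitting field of x^3 - 569 over Q.)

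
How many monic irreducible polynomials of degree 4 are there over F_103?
There are 28135068 monic irreducible polynomials of degree 4 over F_103

Each element of F_{103^4} that lies in no proper subfield is a root of exactly one monic irreducible of degree 4 over F_103, and each such polynomial has 4 distinct roots in F_{103^4}. By Möbius inversion the count is N_103(4) = (1/4) Σ_{d|4} μ(4/d) · 103^d = (1/4)(μ(4)·103^1 + μ(2)·103^2 + μ(1)·103^4) = 112540272/4 = 28135068.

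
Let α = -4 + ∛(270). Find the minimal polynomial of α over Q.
m_α(x) = x^3 + 12x^2 + 48x - 206

Set β = α + 4 = ∛(270), so β^3 = 270. Then (α + 4)^3 - 270 = 0, i.e. α is a root of g(x) = (x + 4)^3 - 270 = x^3 + 12x^2 + 48x - 206. Since g(x) = h(x + 4) where h(x) = x^3 - 270, and h is irreducible over Q (because 270 is not a perfect cube, so h has no rational root, and a monic cubic with no rational root is irreducible), g is also irreducible (irreducibility is preserved under the substitution x → x + 4). Hence m_α(x) = x^3 + 12x^2 + 48x - 206.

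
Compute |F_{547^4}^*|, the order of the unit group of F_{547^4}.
|F_{547^4}^*| = 89526025680

F_{547^4} has 547^4 = 89526025681 elements; its multiplicative group consists of all nonzero elements, so |F_{547^4}^*| = 89526025681 - 1 = 89526025680. (It is cyclic since any finite subgroup of the multiplicative group of a field is cyclic.)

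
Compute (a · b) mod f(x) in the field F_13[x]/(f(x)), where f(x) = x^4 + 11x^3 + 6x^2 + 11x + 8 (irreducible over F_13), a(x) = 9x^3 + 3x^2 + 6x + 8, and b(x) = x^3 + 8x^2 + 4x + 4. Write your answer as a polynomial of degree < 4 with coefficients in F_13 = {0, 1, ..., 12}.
a · b ≡ 12x^3 + x^2 + 7x + 8 (mod f(x))

Multiply in F_13[x]: a(x)·b(x) = (9x^3 + 3x^2 + 6x + 8)·(x^3 + 8x^2 + 4x + 4) = 9x^6 + 10x^5 + x^4 + 9x^2 + 4x + 6. This has degree ≥ 4, so divide by f(x) over F_13: 9x^6 + 10x^5 + x^4 + 9x^2 + 4x + 6 = (9x^2 + 2x + 3)·(x^4 + 11x^3 + 6x^2 + 11x + 8) + (12x^3 + x^2 + 7x + 8). Hence a·b ≡ 12x^3 + x^2 + 7x + 8 (mod f). (F_13[x]/(f) is a field with 13^4 = 28561 elements since f is irreducible of degree 4.)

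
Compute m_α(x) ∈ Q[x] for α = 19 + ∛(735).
m_α(x) = x^3 - 57x^2 + 1083x - 7594

Set β = α - 19 = ∛(735), so β^3 = 735. Then (α - 19)^3 - 735 = 0, i.e. α is a root of g(x) = (x - 19)^3 - 735 = x^3 - 57x^2 + 1083x - 7594. Since g(x) = h(x - 19) where h(x) = x^3 - 735, and h is irreducible over Q (because 735 is not a perfect cube, so h has no rational root, and a monic cubic with no rational root is irreducible), g is also irreducible (irreducibility is preserved under the substitution x → x - 19). Hence m_α(x) = x^3 - 57x^2 + 1083x - 7594.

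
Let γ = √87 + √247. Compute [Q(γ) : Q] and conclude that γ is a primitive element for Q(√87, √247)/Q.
[Q(γ) : Q] = 4 (equivalently, Q(γ) = Q(√87, √247))

Obviously Q(γ) ⊆ Q(√87, √247), and [Q(√87, √247):Q] = 4 (since 87, 247 are distinct squarefree integers > 1 with 21489 not a perfect square). To show equality we compute the minimal polynomial of γ. From γ = √87 + √247: γ^2 = 87 + 2√(21489) + 247 = 334 + 2√(21489), so γ^2 - 334 = 2√(21489); squaring, (γ^2 - 334)^2 = 4·21489, i.e. γ^4 - 668γ^2 + 111556 - 85956 = 0, i.e. γ^4 - 668γ^2 + 25600 = 0. So γ is a root of x^4 - 668x^2 + 25600. This polynomial is irreducible over Q: it has no rational root (each ±√87 ± √247 is irrational), and any factorization into two quadratics over Q would force √(21489) ∈ Q (pairing opposite roots) or √87, √247 ∈ Q (other pairings), all impossible. Hence [Q(γ):Q] = 4 = [Q(√87, √247):Q], so Q(γ) = Q(√87, √247).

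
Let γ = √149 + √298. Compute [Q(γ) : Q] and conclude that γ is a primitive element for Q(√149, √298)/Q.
[Q(γ) : Q] = 4 (equivalently, Q(γ) = Q(√149, √298))

Obviously Q(γ) ⊆ Q(√149, √298), and [Q(√149, √298):Q] = 4 (since 149, 298 are distinct squarefree integers > 1 with 44402 not a perfect square). To show equality we compute the minimal polynomial of γ. From γ = √149 + √298: γ^2 = 149 + 2√(44402) + 298 = 447 + 2√(44402), so γ^2 - 447 = 2√(44402); squaring, (γ^2 - 447)^2 = 4·44402, i.e. γ^4 - 894γ^2 + 199809 - 177608 = 0, i.e. γ^4 - 894γ^2 + 22201 = 0. So γ is a root of x^4 - 894x^2 + 22201. This polynomial is irreducible over Q: it has no rational root (each ±√149 ± √298 is irrational), and any factorization into two quadratics over Q would force √(44402) ∈ Q (pairing opposite roots) or √149, √298 ∈ Q (other pairings), all impossible. Hence [Q(γ):Q] = 4 = [Q(√149, √298):Q], so Q(γ) = Q(√149, √298).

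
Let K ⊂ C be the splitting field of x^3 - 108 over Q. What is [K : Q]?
[K : Q] = 6

The roots of x^3 - 108 are ∛108, ω∛108, ω^2∛108 where ω = e^(2πi/3) is a primitive cube root of unity, so K = Q(∛108, ω). Now [Q(∛108):Q] = 3 (since 108 is not a perfect cube, x^3 - 108 is irreducible) and [Q(ω):Q] = 2. Both 2 and 3 divide [K:Q], and [K:Q] ≤ 3·2 = 6, so [K:Q] = 6. (Equivalently: Q(∛108) ⊂ R but ω ∉ R, so [K : Q(∛108)] = 2.)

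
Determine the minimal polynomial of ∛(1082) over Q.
m_α(x) = x^3 - 1082

α satisfies α^3 = 1082, so x^3 - 1082 annihilates α. By the rational root test, a rational root p/q (in lowest terms) of x^3 - 1082 would satisfy p^3 = 1082 q^3, forcing q = 1 and p^3 = 1082; but 1082 is not a perfect cube, contradiction. A monic cubic over Q with no rational root is irreducible (any nontrivial factorization would include a linear factor). Hence x^3 - 1082 is the minimal polynomial of α, and in particular [Q(α):Q] = 3.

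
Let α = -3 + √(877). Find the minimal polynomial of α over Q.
m_α(x) = x^2 + 6x - 868

From α + 3 = √(877), squaring gives (α + 3)^2 = 877, i.e. α^2 + 6α + 9 = 877, so α^2 + 6α - 868 = 0. The discriminant of x^2 + 6x - 868 is (6)^2 - 4·(-868) = 36 + 3472 = 3508, and 4·(877) is not a perfect square in Q since 877 is squarefree and ≠ 1. Hence x^2 + 6x - 868 is irreducible over Q and is the minimal polynomial of α.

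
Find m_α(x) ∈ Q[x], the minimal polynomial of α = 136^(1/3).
m_α(x) = x^3 - 136

α satisfies α^3 = 136, so x^3 - 136 annihilates α. By the rational root test, a rational root p/q (in lowest terms) of x^3 - 136 would satisfy p^3 = 136 q^3, forcing q = 1 and p^3 = 136; but 136 is not a perfect cube, contradiction. A monic cubic over Q with no rational root is irreducible (any nontrivial factorization would include a linear factor). Hence x^3 - 136 is the minimal polynomial of α, and in particular [Q(α):Q] = 3.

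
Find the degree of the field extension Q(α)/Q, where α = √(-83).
[Q(α):Q] = 2

[Q(α):Q] equals the degree of the minimal polynomial of α. Here α^2 = -83 and x^2 + 83 is irreducible (d = -83 is squarefree, ≠ 1, hence not a square), so deg(m_α) = 2. Thus [Q(α):Q] = 2.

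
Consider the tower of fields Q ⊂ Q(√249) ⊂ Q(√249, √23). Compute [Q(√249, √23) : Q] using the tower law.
[Q(√249, √23) : Q] = 4

[Q(√249):Q] = 2 (min poly x^2 - 249, irreducible since 249 is squarefree > 1). For the top step, suppose √23 ∈ Q(√249), say √23 = c + d√249 with c, d ∈ Q. Squaring: 23 = c^2 + 249d^2 + 2cd√249. Since √249 ∉ Q this forces 2cd = 0. If d = 0 then √23 = c ∈ Q, contradicting 23 squarefree > 1. If c = 0 then 23 = 249d^2, so 249·23 = (249d)^2 is a perfect square in Q — but 249·23 = 5727 is not a perfect square (since 249 and 23 are distinct squarefree integers). Contradiction. Hence √23 ∉ Q(√249), so x^2 - 23 stays irreducible over Q(√249) and [Q(√249, √23) : Q(√249)] = 2. By the tower law, [Q(√249, √23) : Q] = 2 · 2 = 4.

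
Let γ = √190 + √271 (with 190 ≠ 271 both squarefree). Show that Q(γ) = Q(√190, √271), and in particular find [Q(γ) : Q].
[Q(γ) : Q] = 4 (equivalently, Q(γ) = Q(√190, √271))

Obviously Q(γ) ⊆ Q(√190, √271), and [Q(√190, √271):Q] = 4 (since 190, 271 are distinct squarefree integers > 1 with 51490 not a perfect square). To show equality we compute the minimal polynomial of γ. From γ = √190 + √271: γ^2 = 190 + 2√(51490) + 271 = 461 + 2√(51490), so γ^2 - 461 = 2√(51490); squaring, (γ^2 - 461)^2 = 4·51490, i.e. γ^4 - 922γ^2 + 212521 - 205960 = 0, i.e. γ^4 - 922γ^2 + 6561 = 0. So γ is a root of x^4 - 922x^2 + 6561. This polynomial is irreducible over Q: it has no rational root (each ±√190 ± √271 is irrational), and any factorization into two quadratics over Q would force √(51490) ∈ Q (pairing opposite roots) or √190, √271 ∈ Q (other pairings), all impossible. Hence [Q(γ):Q] = 4 = [Q(√190, √271):Q], so Q(γ) = Q(√190, √271).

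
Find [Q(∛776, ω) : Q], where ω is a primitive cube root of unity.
[Q(∛776, ω) : Q] = 6

[Q(∛776):Q] = 3 (min poly x^3 - 776, irreducible since 776 is not a perfect cube). [Q(ω):Q] = 2 (min poly x^2 + x + 1). Since Q(∛776) ⊂ R and ω ∉ R, we have ω ∉ Q(∛776), so x^2 + x + 1 remains irreducible over Q(∛776) and [Q(∛776, ω) : Q(∛776)] = 2. By the tower law, [Q(∛776, ω) : Q] = 3 · 2 = 6. (In fact Q(∛776, ω) is the splitting field of x^3 - 776 over Q.)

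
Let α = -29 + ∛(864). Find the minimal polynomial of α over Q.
m_α(x) = x^3 + 87x^2 + 2523x + 23525

Set β = α + 29 = ∛(864), so β^3 = 864. Then (α + 29)^3 - 864 = 0, i.e. α is a root of g(x) = (x + 29)^3 - 864 = x^3 + 87x^2 + 2523x + 23525. Since g(x) = h(x + 29) where h(x) = x^3 - 864, and h is irreducible over Q (because 864 is not a perfect cube, so h has no rational root, and a monic cubic with no rational root is irreducible), g is also irreducible (irreducibility is preserved under the substitution x → x + 29). Hence m_α(x) = x^3 + 87x^2 + 2523x + 23525.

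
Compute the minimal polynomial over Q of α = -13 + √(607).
m_α(x) = x^2 + 26x - 438

From α + 13 = √(607), squaring gives (α + 13)^2 = 607, i.e. α^2 + 26α + 169 = 607, so α^2 + 26α - 438 = 0. The discriminant of x^2 + 26x - 438 is (26)^2 - 4·(-438) = 676 + 1752 = 2428, and 4·(607) is not a perfect square in Q since 607 is squarefree and ≠ 1. Hence x^2 + 26x - 438 is irreducible over Q and is the minimal polynomial of α.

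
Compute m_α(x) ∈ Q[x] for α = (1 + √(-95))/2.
m_α(x) = x^2 - x + 24

From 2α - 1 = √(-95), squaring gives (2α - 1)^2 = -95, i.e. 4α^2 - 4α + 1 = -95, so α^2 - α + (1 + 95)/4 = 0. Since -95 ≡ 1 (mod 4), (1 + 95)/4 = 24 ∈ Z. The polynomial x^2 - x + 24 has discriminant 1 - 4·(24) = -95, which is not a perfect square in Q (d = -95 is squarefree and ≠ 1), so x^2 - x + 24 is irreducible over Q. It is the minimal polynomial of α.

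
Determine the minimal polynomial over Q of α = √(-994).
m_α(x) = x^2 + 994

α satisfies α^2 + 994 = 0, so x^2 + 994 annihilates α. Since d = -994 is squarefree and ≠ 1, it is not a perfect square in Q, so x^2 + 994 has no rational root and is therefore irreducible over Q (a degree-2 polynomial over a field is irreducible iff it has no root). Hence m_α(x) = x^2 + 994.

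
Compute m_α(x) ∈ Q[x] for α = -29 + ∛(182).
m_α(x) = x^3 + 87x^2 + 2523x + 24207

Set β = α + 29 = ∛(182), so β^3 = 182. Then (α + 29)^3 - 182 = 0, i.e. α is a root of g(x) = (x + 29)^3 - 182 = x^3 + 87x^2 + 2523x + 24207. Since g(x) = h(x + 29) where h(x) = x^3 - 182, and h is irreducible over Q (because 182 is not a perfect cube, so h has no rational root, and a monic cubic with no rational root is irreducible), g is also irreducible (irreducibility is preserved under the substitution x → x + 29). Hence m_α(x) = x^3 + 87x^2 + 2523x + 24207.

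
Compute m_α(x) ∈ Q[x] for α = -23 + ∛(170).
m_α(x) = x^3 + 69x^2 + 1587x + 11997

Set β = α + 23 = ∛(170), so β^3 = 170. Then (α + 23)^3 - 170 = 0, i.e. α is a root of g(x) = (x + 23)^3 - 170 = x^3 + 69x^2 + 1587x + 11997. Since g(x) = h(x + 23) where h(x) = x^3 - 170, and h is irreducible over Q (because 170 is not a perfect cube, so h has no rational root, and a monic cubic with no rational root is irreducible), g is also irreducible (irreducibility is preserved under the substitution x → x + 23). Hence m_α(x) = x^3 + 69x^2 + 1587x + 11997.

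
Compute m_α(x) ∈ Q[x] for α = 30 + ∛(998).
m_α(x) = x^3 - 90x^2 + 2700x - 27998

Set β = α - 30 = ∛(998), so β^3 = 998. Then (α - 30)^3 - 998 = 0, i.e. α is a root of g(x) = (x - 30)^3 - 998 = x^3 - 90x^2 + 2700x - 27998. Since g(x) = h(x - 30) where h(x) = x^3 - 998, and h is irreducible over Q (because 998 is not a perfect cube, so h has no rational root, and a monic cubic with no rational root is irreducible), g is also irreducible (irreducibility is preserved under the substitution x → x - 30). Hence m_α(x) = x^3 - 90x^2 + 2700x - 27998.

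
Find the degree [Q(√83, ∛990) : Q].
[Q(√83, ∛990) : Q] = 6

Let L = Q(√83, ∛990). Since Q(√83) ⊂ L and [Q(√83):Q] = 2, the tower law gives 2 | [L:Q]. Likewise Q(∛990) ⊂ L with [Q(∛990):Q] = 3 (because 990 is not a perfect cube), so 3 | [L:Q]. As gcd(2,3) = 1, [L:Q] is divisible by 6. Conversely L is generated over Q by √83 and ∛990, so [L:Q] ≤ 2·3 = 6. Therefore [Q(√83, ∛990) : Q] = 6.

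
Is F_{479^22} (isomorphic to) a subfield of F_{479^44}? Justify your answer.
Yes: F_{479^22} is a subfield of F_{479^44}

F_{p^m} embeds in F_{p^n} iff m | n (since F_{p^n} is the splitting field of x^(p^n) - x, and F_{p^m} ⊂ F_{p^n} forces p^n to be a power of p^m, i.e. m | n; conversely if m | n then every root of x^(p^m) - x is a root of x^(p^n) - x). Here 22 | 44 (since 44 = 2·22), so F_{479^22} is a subfield of F_{479^44}, and [F_{479^44} : F_{479^22}] = 44/22 = 2.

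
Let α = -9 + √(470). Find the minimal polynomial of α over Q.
m_α(x) = x^2 + 18x - 389

From α + 9 = √(470), squaring gives (α + 9)^2 = 470, i.e. α^2 + 18α + 81 = 470, so α^2 + 18α - 389 = 0. The discriminant of x^2 + 18x - 389 is (18)^2 - 4·(-389) = 324 + 1556 = 1880, and 4·(470) is not a perfect square in Q since 470 is squarefree and ≠ 1. Hence x^2 + 18x - 389 is irreducible over Q and is the minimal polynomial of α.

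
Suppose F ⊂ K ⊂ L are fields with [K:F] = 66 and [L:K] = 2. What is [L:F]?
[L:F] = 132

The tower law says that for any tower of field extensions F ⊂ K ⊂ L with finite degrees, [L:F] = [L:K] · [K:F]. Here this gives [L:F] = 2 · 66 = 132.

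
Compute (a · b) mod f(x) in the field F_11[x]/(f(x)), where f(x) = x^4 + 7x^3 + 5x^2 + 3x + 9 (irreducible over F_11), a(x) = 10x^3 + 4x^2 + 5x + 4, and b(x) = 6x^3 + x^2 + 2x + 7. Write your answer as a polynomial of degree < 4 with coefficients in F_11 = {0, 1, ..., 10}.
a · b ≡ 10x^3 + 7x^2 + 10x + 1 (mod f(x))

Multiply in F_11[x]: a(x)·b(x) = (10x^3 + 4x^2 + 5x + 4)·(6x^3 + x^2 + 2x + 7) = 5x^6 + x^5 + 10x^4 + 8x^3 + 9x^2 + 10x + 6. This has degree ≥ 4, so divide by f(x) over F_11: 5x^6 + x^5 + 10x^4 + 8x^3 + 9x^2 + 10x + 6 = (5x^2 + 10x + 3)·(x^4 + 7x^3 + 5x^2 + 3x + 9) + (10x^3 + 7x^2 + 10x + 1). Hence a·b ≡ 10x^3 + 7x^2 + 10x + 1 (mod f). (F_11[x]/(f) is a field with 11^4 = 14641 elements since f is irreducible of degree 4.)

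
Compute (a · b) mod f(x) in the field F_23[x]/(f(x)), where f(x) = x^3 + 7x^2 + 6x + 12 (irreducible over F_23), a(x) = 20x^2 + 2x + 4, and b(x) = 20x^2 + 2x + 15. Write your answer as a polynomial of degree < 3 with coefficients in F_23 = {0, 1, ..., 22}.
a · b ≡ 4x^2 + 12x + 17 (mod f(x))

Multiply in F_23[x]: a(x)·b(x) = (20x^2 + 2x + 4)·(20x^2 + 2x + 15) = 9x^4 + 11x^3 + 16x^2 + 15x + 14. This has degree ≥ 3, so divide by f(x) over F_23: 9x^4 + 11x^3 + 16x^2 + 15x + 14 = (9x + 17)·(x^3 + 7x^2 + 6x + 12) + (4x^2 + 12x + 17). Hence a·b ≡ 4x^2 + 12x + 17 (mod f). (F_23[x]/(f) is a field with 23^3 = 12167 elements since f is irreducible of degree 3.)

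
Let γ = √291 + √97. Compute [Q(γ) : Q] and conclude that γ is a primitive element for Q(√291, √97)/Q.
[Q(γ) : Q] = 4 (equivalently, Q(γ) = Q(√291, √97))

Obviously Q(γ) ⊆ Q(√291, √97), and [Q(√291, √97):Q] = 4 (since 291, 97 are distinct squarefree integers > 1 with 28227 not a perfect square). To show equality we compute the minimal polynomial of γ. From γ = √291 + √97: γ^2 = 291 + 2√(28227) + 97 = 388 + 2√(28227), so γ^2 - 388 = 2√(28227); squaring, (γ^2 - 388)^2 = 4·28227, i.e. γ^4 - 776γ^2 + 150544 - 112908 = 0, i.e. γ^4 - 776γ^2 + 37636 = 0. So γ is a root of x^4 - 776x^2 + 37636. This polynomial is irreducible over Q: it has no rational root (each ±√291 ± √97 is irrational), and any factorization into two quadratics over Q would force √(28227) ∈ Q (pairing opposite roots) or √291, √97 ∈ Q (other pairings), all impossible. Hence [Q(γ):Q] = 4 = [Q(√291, √97):Q], so Q(γ) = Q(√291, √97).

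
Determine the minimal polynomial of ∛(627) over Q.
m_α(x) = x^3 - 627

α satisfies α^3 = 627, so x^3 - 627 annihilates α. By the rational root test, a rational root p/q (in lowest terms) of x^3 - 627 would satisfy p^3 = 627 q^3, forcing q = 1 and p^3 = 627; but 627 is not a perfect cube, contradiction. A monic cubic over Q with no rational root is irreducible (any nontrivial factorization would include a linear factor). Hence x^3 - 627 is the minimal polynomial of α, and in particular [Q(α):Q] = 3.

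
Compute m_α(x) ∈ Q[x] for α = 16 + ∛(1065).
m_α(x) = x^3 - 48x^2 + 768x - 5161

Set β = α - 16 = ∛(1065), so β^3 = 1065. Then (α - 16)^3 - 1065 = 0, i.e. α is a root of g(x) = (x - 16)^3 - 1065 = x^3 - 48x^2 + 768x - 5161. Since g(x) = h(x - 16) where h(x) = x^3 - 1065, and h is irreducible over Q (because 1065 is not a perfect cube, so h has no rational root, and a monic cubic with no rational root is irreducible), g is also irreducible (irreducibility is preserved under the substitution x → x - 16). Hence m_α(x) = x^3 - 48x^2 + 768x - 5161.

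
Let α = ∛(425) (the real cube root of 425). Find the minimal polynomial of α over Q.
m_α(x) = x^3 - 425

α satisfies α^3 = 425, so x^3 - 425 annihilates α. By the rational root test, a rational root p/q (in lowest terms) of x^3 - 425 would satisfy p^3 = 425 q^3, forcing q = 1 and p^3 = 425; but 425 is not a perfect cube, contradiction. A monic cubic over Q with no rational root is irreducible (any nontrivial factorization would include a linear factor). Hence x^3 - 425 is the minimal polynomial of α, and in particular [Q(α):Q] = 3.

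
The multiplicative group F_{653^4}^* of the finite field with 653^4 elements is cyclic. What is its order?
|F_{653^4}^*| = 181824635280

F_{653^4} has 653^4 = 181824635281 elements; its multiplicative group consists of all nonzero elements, so |F_{653^4}^*| = 181824635281 - 1 = 181824635280. (It is cyclic since any finite subgroup of the multiplicative group of a field is cyclic.)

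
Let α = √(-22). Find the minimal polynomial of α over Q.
m_α(x) = x^2 + 22

α satisfies α^2 + 22 = 0, so x^2 + 22 annihilates α. Since d = -22 is squarefree and ≠ 1, it is not a perfect square in Q, so x^2 + 22 has no rational root and is therefore irreducible over Q (a degree-2 polynomial over a field is irreducible iff it has no root). Hence m_α(x) = x^2 + 22.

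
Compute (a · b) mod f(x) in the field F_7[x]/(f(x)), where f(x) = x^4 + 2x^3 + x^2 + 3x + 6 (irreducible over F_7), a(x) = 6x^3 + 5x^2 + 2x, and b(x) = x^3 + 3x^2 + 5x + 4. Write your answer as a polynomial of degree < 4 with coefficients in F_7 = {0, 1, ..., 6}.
a · b ≡ 2x^3 + 5x^2 + 4x + 5 (mod f(x))

Multiply in F_7[x]: a(x)·b(x) = (6x^3 + 5x^2 + 2x)·(x^3 + 3x^2 + 5x + 4) = 6x^6 + 2x^5 + 5x^4 + 6x^3 + 2x^2 + x. This has degree ≥ 4, so divide by f(x) over F_7: 6x^6 + 2x^5 + 5x^4 + 6x^3 + 2x^2 + x = (6x^2 + 4x + 5)·(x^4 + 2x^3 + x^2 + 3x + 6) + (2x^3 + 5x^2 + 4x + 5). Hence a·b ≡ 2x^3 + 5x^2 + 4x + 5 (mod f). (F_7[x]/(f) is a field with 7^4 = 2401 elements since f is irreducible of degree 4.)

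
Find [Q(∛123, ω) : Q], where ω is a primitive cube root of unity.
[Q(∛123, ω) : Q] = 6

[Q(∛123):Q] = 3 (min poly x^3 - 123, irreducible since 123 is not a perfect cube). [Q(ω):Q] = 2 (min poly x^2 + x + 1). Since Q(∛123) ⊂ R and ω ∉ R, we have ω ∉ Q(∛123), so x^2 + x + 1 remains irreducible over Q(∛123) and [Q(∛123, ω) : Q(∛123)] = 2. By the tower law, [Q(∛123, ω) : Q] = 3 · 2 = 6. (In fact Q(∛123, ω) is the splitting field of x^3 - 123 over Q.)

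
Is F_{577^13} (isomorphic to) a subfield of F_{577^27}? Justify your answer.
No: F_{577^13} is not a subfield of F_{577^27}

F_{p^m} embeds in F_{p^n} iff m | n. Here 13 ∤ 27 (since 27 = 2·13 + 1 with remainder 1 ≠ 0), so F_{577^13} is not a subfield of F_{577^27}. Equivalently: if it were, the tower law would give 13 = [F_{577^13}:F_577] dividing [F_{577^27}:F_577] = 27, contradiction.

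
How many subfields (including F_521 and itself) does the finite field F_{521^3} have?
F_{521^3} has 2 subfields

The subfields of F_{p^n} are exactly the fields F_{p^d} for d | n (each is the fixed field of the unique index-d subgroup of Gal(F_{p^n}/F_p) ≅ Z/nZ). The divisors of n = 3 are {1, 3}, giving 2 subfields: F_{521^1}, F_{521^3}.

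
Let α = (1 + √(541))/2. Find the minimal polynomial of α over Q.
m_α(x) = x^2 - x - 135

From 2α - 1 = √(541), squaring gives (2α - 1)^2 = 541, i.e. 4α^2 - 4α + 1 = 541, so α^2 - α + (1 - 541)/4 = 0. Since 541 ≡ 1 (mod 4), (1 - 541)/4 = -135 ∈ Z. The polynomial x^2 - x - 135 has discriminant 1 - 4·(-135) = 541, which is not a perfect square in Q (d = 541 is squarefree and ≠ 1), so x^2 - x - 135 is irreducible over Q. It is the minimal polynomial of α.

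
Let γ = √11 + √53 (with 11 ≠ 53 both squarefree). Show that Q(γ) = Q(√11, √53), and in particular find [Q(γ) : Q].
[Q(γ) : Q] = 4 (equivalently, Q(γ) = Q(√11, √53))

Obviously Q(γ) ⊆ Q(√11, √53), and [Q(√11, √53):Q] = 4 (since 11, 53 are distinct squarefree integers > 1 with 583 not a perfect square). To show equality we compute the minimal polynomial of γ. From γ = √11 + √53: γ^2 = 11 + 2√(583) + 53 = 64 + 2√(583), so γ^2 - 64 = 2√(583); squaring, (γ^2 - 64)^2 = 4·583, i.e. γ^4 - 128γ^2 + 4096 - 2332 = 0, i.e. γ^4 - 128γ^2 + 1764 = 0. So γ is a root of x^4 - 128x^2 + 1764. This polynomial is irreducible over Q: it has no rational root (each ±√11 ± √53 is irrational), and any factorization into two quadratics over Q would force √(583) ∈ Q (pairing opposite roots) or √11, √53 ∈ Q (other pairings), all impossible. Hence [Q(γ):Q] = 4 = [Q(√11, √53):Q], so Q(γ) = Q(√11, √53).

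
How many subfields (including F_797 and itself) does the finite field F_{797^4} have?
F_{797^4} has 3 subfields

The subfields of F_{p^n} are exactly the fields F_{p^d} for d | n (each is the fixed field of the unique index-d subgroup of Gal(F_{p^n}/F_p) ≅ Z/nZ). The divisors of n = 4 are {1, 2, 4}, giving 3 subfields: F_{797^1}, F_{797^2}, F_{797^4}.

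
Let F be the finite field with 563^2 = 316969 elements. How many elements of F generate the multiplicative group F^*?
There are φ(316968) = 103040 primitive elements

F_q^* is cyclic of order q - 1 = 316968. A cyclic group of order m has exactly φ(m) generators. Here m = 316968 = 2^3 · 3 · 47 · 281, so the number of primitive elements is φ(316968) = 103040.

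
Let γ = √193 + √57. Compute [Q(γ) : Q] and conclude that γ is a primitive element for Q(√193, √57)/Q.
[Q(γ) : Q] = 4 (equivalently, Q(γ) = Q(√193, √57))

Obviously Q(γ) ⊆ Q(√193, √57), and [Q(√193, √57):Q] = 4 (since 193, 57 are distinct squarefree integers > 1 with 11001 not a perfect square). To show equality we compute the minimal polynomial of γ. From γ = √193 + √57: γ^2 = 193 + 2√(11001) + 57 = 250 + 2√(11001), so γ^2 - 250 = 2√(11001); squaring, (γ^2 - 250)^2 = 4·11001, i.e. γ^4 - 500γ^2 + 62500 - 44004 = 0, i.e. γ^4 - 500γ^2 + 18496 = 0. So γ is a root of x^4 - 500x^2 + 18496. This polynomial is irreducible over Q: it has no rational root (each ±√193 ± √57 is irrational), and any factorization into two quadratics over Q would force √(11001) ∈ Q (pairing opposite roots) or √193, √57 ∈ Q (other pairings), all impossible. Hence [Q(γ):Q] = 4 = [Q(√193, √57):Q], so Q(γ) = Q(√193, √57).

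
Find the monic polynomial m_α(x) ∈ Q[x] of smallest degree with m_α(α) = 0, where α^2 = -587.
m_α(x) = x^2 + 587

α satisfies α^2 + 587 = 0, so x^2 + 587 annihilates α. Since d = -587 is squarefree and ≠ 1, it is not a perfect square in Q, so x^2 + 587 has no rational root and is therefore irreducible over Q (a degree-2 polynomial over a field is irreducible iff it has no root). Hence m_α(x) = x^2 + 587.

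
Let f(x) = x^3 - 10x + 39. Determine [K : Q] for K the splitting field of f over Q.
[K : Q] = 6

By the rational root test, any rational root of the monic integer polynomial f(x) = x^3 - 10x + 39 must be an integer dividing the constant term 39, i.e. one of ±{1, 3, 13, 39}. Evaluating: f(1) = 30, f(-1) = 48, f(3) = 36, f(-3) = 42, f(13) = 2106, f(-13) = -2028, f(39) = 58968, f(-39) = -58890; none is 0, so f has no rational root and is therefore irreducible over Q (a cubic with no linear factor over a field is irreducible). For an irreducible cubic, the Galois group is A_3 or S_3 according as the discriminant disc(f) = -4a^3 - 27b^2 = -4·(-10)^3 - 27·(39)^2 = -37067 is or is not a square in Q. Here disc(f) = -37067 is not a perfect square in Q, so the Galois group of f over Q is not contained in A_3 and must be all of S_3. The splitting field has degree |S_3| = 6 over Q, so [K : Q] = 6.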